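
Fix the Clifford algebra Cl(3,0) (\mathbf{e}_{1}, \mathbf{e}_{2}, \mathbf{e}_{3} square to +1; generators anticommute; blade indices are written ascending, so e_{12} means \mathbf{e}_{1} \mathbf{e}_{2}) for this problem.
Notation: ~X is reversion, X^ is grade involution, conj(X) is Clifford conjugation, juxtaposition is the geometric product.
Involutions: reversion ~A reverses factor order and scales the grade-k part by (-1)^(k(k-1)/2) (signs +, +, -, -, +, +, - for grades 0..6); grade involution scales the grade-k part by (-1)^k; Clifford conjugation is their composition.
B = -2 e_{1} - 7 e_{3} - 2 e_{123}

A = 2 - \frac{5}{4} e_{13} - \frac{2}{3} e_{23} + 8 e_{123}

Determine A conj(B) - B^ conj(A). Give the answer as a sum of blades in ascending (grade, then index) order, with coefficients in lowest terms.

first term: 16 - \frac{73}{12} e_{1} - \frac{13}{6} e_{2} + \frac{33}{2} e_{3} + 56 e_{12} + 16 e_{23} - \frac{16}{3} e_{123}
second term: -16 - \frac{73}{12} e_{1} - \frac{13}{6} e_{2} + \frac{33}{2} e_{3} + 56 e_{12} + 16 e_{23} + \frac{16}{3} e_{123}
Answer: 32 - \frac{32}{3} e_{123}


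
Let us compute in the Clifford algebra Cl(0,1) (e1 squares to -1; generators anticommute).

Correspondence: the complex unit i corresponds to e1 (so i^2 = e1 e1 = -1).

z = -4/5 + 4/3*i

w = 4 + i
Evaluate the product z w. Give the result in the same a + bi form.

In blades: z = -4/5 + 4/3*e1, w = 4 + e1.
Distribute z over w term by term (generator squares from the signature, products reordered to ascending indices): (-4/5)*w = -16/5 - 4/5*e1; (4/3*e1)*w = -4/3 + 16/3*e1.
Sum: -68/15 + 68/15*e1; translating back through the correspondence:
Answer: -68/15 + 68/15*i


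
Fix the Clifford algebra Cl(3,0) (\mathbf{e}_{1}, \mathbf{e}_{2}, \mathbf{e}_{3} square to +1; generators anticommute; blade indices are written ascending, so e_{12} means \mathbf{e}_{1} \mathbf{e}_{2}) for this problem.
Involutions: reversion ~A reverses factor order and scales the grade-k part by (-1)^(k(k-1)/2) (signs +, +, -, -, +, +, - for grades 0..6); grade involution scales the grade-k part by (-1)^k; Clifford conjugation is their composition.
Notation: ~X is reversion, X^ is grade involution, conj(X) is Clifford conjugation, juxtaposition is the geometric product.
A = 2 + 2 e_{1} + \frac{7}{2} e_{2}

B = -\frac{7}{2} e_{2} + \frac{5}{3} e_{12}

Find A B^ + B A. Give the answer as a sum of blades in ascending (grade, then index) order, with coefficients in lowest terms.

first term: \frac{49}{4} - \frac{35}{6} e_{1} + \frac{31}{3} e_{2} + \frac{31}{3} e_{12}
second term: -\frac{49}{4} + \frac{35}{6} e_{1} - \frac{31}{3} e_{2} + \frac{31}{3} e_{12}
Answer: \frac{62}{3} e_{12}


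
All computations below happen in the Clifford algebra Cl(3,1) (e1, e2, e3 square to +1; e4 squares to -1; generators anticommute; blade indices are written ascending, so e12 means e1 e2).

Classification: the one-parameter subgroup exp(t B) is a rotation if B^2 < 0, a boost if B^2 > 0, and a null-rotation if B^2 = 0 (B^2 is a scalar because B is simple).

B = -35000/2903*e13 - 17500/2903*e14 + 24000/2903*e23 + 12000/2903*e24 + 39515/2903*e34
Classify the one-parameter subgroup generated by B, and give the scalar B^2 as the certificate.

B^2 term by term: the squares give (-35000/2903)^2*(e13)^2 + (-17500/2903)^2*(e14)^2 + (24000/2903)^2*(e23)^2 + (12000/2903)^2*(e24)^2 + (39515/2903)^2*(e34)^2 = 1225000000/8427409*(-1) + 306250000/8427409*(+1) + 576000000/8427409*(-1) + 144000000/8427409*(+1) + 1561435225/8427409*(+1) = 25 (each basis 2-blade squares to minus the product of its generators' squares); cross terms between blades sharing an index anticommute and cancel; the commuting (index-disjoint) pairs give grade-4 terms 2*c*c'*(blade product), which cancel blade by blade — e1234: 840000000/8427409 - 840000000/8427409 = 0 — confirming B is simple. So B^2 = 25.
Answer: boost, certificate B^2 = 25. The scalar 25 is the complete invariant here: its sign names the subgroup type.


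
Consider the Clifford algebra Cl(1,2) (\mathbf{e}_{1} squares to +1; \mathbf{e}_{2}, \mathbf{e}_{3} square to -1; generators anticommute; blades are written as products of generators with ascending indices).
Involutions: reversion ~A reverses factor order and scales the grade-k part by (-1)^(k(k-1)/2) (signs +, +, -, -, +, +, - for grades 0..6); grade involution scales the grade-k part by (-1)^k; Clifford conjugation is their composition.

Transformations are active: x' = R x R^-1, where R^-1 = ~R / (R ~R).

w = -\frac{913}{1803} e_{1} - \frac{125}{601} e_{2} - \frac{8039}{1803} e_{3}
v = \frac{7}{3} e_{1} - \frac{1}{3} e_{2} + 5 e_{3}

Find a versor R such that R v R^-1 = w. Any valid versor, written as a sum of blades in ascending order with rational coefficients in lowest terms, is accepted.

Sketch: the shared square -\frac{59}{3} makes R = v + w = \frac{1098}{601} e_{1} - \frac{976}{1803} e_{2} + \frac{976}{1803} e_{3} the natural versor; its sandwich fixes that direction, negates (v - w)/2, and sends v to w.
Answer: \frac{1098}{601} e_{1} - \frac{976}{1803} e_{2} + \frac{976}{1803} e_{3}


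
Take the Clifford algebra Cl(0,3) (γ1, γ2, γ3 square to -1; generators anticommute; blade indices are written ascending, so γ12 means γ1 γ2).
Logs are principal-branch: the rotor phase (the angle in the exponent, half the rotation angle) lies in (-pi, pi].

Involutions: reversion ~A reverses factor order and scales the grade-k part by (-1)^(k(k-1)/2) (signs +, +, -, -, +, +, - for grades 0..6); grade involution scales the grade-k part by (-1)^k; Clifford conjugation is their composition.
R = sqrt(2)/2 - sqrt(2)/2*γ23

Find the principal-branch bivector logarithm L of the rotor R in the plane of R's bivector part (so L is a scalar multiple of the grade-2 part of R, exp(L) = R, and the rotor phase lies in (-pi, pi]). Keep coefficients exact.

The scalar part of R is sqrt(2)/2, which pins the rotor phase on the principal branch; dividing the bivector part by the sine of that phase recovers the unit plane, and L is the phase times that plane.
Concretely: cos(phase) = sqrt(2)/2 gives phase = ±pi/4, and since phase/sin(phase) is even the sign is immaterial: L = (phase/sin(phase)) * <R>_2 = (sqrt(2)*pi/4) * <R>_2.
Answer: -pi/4*γ23


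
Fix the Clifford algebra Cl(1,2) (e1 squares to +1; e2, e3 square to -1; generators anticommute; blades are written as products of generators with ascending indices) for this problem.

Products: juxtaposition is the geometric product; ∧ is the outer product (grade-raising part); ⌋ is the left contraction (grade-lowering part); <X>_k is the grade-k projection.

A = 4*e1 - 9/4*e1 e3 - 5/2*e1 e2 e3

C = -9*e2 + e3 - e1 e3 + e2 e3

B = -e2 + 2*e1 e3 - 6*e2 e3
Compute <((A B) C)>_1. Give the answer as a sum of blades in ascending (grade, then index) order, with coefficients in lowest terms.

step 1: -9/2 - 15*e1 + 5*e2 + 8*e3 + 19/2*e1 e2 + 5/2*e1 e3 - 105/4*e1 e2 e3
step 2: 69/2 + 405/4*e1 + 89/4*e2 + 11/2*e3 + 655/4*e1 e2 + 865/4*e1 e3 + 82*e2 e3 + 22*e1 e2 e3
step 3: 405/4*e1 + 89/4*e2 + 11/2*e3
Answer: 405/4*e1 + 89/4*e2 + 11/2*e3


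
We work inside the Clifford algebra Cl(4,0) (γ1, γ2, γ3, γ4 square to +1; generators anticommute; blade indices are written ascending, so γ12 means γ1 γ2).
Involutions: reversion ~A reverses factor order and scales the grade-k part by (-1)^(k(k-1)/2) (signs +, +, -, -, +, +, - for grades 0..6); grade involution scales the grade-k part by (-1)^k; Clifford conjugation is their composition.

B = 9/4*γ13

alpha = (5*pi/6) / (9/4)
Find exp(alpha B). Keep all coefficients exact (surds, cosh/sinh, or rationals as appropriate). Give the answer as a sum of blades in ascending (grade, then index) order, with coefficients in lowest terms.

B^2 = (9/4)^2*(γ13)^2 = 81/16*(-1) = -81/16 (a basis 2-blade squares to minus the product of its generators' squares).
B^2 = -81/16 — circular case — the even/odd split gives cos and sin: l = 9/4, alpha*l = 5*pi/6, so exp(alpha B) = cos(5*pi/6) + (sin(5*pi/6)/(9/4))*B = -sqrt(3)/2 + (2/9)*B.
Answer: -sqrt(3)/2 + 1/2*γ13


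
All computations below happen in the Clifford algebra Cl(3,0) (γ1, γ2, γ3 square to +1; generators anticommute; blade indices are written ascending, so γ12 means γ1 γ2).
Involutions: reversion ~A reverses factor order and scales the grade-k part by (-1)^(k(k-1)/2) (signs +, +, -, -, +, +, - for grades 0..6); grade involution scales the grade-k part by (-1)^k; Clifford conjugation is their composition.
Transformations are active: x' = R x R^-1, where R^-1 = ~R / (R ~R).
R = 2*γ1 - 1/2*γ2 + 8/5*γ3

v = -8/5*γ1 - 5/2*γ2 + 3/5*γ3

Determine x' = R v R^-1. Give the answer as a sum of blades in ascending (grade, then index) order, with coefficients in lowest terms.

~R = 2*γ1 - 1/2*γ2 + 8/5*γ3, and R ~R = 681/100, so R^-1 = ~R / (681/100).
R v = -99/100 - 29/5*γ12 + 94/25*γ13 + 37/10*γ23
Answer: 1156/1135*γ1 + 1201/454*γ2 - 1209/1135*γ3


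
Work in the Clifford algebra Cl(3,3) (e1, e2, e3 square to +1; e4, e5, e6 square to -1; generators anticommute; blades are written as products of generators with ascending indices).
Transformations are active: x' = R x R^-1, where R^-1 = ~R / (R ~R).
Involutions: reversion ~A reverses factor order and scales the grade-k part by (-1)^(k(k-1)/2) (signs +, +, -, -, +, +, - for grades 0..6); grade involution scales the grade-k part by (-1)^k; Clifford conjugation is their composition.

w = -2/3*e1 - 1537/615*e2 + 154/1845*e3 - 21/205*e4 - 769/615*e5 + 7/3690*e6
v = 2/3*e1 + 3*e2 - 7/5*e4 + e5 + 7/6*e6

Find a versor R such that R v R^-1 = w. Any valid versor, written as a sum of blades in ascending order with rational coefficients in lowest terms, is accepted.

Take R = v + w = 308/615*e2 + 154/1845*e3 - 308/205*e4 - 154/615*e5 + 2156/1845*e6. Because q(v) = q(w) = 1537/300, conjugation by R sends v exactly to w.
Answer: 308/615*e2 + 154/1845*e3 - 308/205*e4 - 154/615*e5 + 2156/1845*e6


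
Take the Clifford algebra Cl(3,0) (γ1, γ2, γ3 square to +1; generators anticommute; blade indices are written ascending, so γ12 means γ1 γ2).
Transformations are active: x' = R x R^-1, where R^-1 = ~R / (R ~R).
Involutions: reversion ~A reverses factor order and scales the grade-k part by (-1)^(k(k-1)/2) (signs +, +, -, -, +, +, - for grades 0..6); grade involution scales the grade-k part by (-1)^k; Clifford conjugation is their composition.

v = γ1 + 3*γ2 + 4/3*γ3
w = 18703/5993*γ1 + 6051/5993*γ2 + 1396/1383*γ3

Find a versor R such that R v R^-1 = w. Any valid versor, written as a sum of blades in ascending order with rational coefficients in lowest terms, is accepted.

Here q(v) = q(w) = 106/9; the classical choice R = v + w = 24696/5993*γ1 + 24030/5993*γ2 + 1080/461*γ3 then realises v -> w under the sandwich.
Answer: 24696/5993*γ1 + 24030/5993*γ2 + 1080/461*γ3


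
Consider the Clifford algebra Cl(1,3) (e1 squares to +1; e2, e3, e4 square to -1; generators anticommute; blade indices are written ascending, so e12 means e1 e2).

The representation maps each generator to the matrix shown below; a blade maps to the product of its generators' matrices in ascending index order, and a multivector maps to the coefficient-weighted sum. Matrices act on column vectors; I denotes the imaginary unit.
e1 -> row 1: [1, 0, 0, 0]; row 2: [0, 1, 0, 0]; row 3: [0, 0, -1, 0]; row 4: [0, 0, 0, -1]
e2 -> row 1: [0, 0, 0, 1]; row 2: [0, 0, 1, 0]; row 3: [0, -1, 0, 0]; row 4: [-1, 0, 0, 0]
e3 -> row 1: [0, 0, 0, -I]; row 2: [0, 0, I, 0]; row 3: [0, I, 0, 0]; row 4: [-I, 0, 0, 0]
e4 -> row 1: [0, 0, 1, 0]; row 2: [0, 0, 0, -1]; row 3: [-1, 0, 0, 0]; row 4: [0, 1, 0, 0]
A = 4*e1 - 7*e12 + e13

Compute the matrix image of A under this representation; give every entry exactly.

Bivector images (products of the table entries): rho(e12) = rho(e1)rho(e2) = row 1: [0, 0, 0, 1]; row 2: [0, 0, 1, 0]; row 3: [0, 1, 0, 0]; row 4: [1, 0, 0, 0]; rho(e13) = rho(e1)rho(e3) = row 1: [0, 0, 0, -I]; row 2: [0, 0, I, 0]; row 3: [0, -I, 0, 0]; row 4: [I, 0, 0, 0].
M = (4)*rho(e1) + (-7)*rho(e12) + (1)*rho(e13), summed entrywise:
Answer: row 1: [4, 0, 0, -7 - I]; row 2: [0, 4, -7 + I, 0]; row 3: [0, -7 - I, -4, 0]; row 4: [-7 + I, 0, 0, -4]


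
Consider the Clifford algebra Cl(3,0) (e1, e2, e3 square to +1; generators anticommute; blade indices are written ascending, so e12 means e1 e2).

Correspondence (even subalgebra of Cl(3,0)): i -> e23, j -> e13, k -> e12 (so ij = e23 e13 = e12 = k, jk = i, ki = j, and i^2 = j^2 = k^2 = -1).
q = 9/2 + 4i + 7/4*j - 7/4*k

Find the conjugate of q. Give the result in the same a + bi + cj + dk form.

In blades: q = 9/2 - 7/4*e12 + 7/4*e13 + 4*e23.
Quaternion conjugation is reversion on the even subalgebra: the scalar is fixed and every grade-2 blade flips sign, giving 9/2 + 7/4*e12 - 7/4*e13 - 4*e23; translating back:
Answer: 9/2 - 4i - 7/4*j + 7/4*k


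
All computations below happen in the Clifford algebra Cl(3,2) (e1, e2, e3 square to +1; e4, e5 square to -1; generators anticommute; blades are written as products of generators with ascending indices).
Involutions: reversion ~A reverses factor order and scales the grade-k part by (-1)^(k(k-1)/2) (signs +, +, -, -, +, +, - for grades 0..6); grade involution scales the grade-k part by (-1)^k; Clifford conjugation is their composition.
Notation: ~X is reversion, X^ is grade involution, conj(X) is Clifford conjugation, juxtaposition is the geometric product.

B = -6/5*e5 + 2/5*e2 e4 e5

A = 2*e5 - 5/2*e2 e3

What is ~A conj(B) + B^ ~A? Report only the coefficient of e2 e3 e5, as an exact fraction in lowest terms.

first term: -12/5 - 4/5*e2 e4 + 3*e2 e3 e5 - e3 e4 e5
second term: -12/5 + 4/5*e2 e4 + 3*e2 e3 e5 - e3 e4 e5
Answer: 6


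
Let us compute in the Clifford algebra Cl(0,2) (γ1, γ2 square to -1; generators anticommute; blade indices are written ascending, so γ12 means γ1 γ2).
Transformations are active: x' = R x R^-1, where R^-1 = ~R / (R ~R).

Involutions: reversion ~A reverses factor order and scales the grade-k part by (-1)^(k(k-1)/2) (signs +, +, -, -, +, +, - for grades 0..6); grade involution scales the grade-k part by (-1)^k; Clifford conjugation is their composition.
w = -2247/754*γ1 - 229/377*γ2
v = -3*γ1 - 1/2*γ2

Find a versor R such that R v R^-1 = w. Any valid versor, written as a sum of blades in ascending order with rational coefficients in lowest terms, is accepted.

Why this works: both vectors square to -37/4, so q(v) = q(w) and R = v + w = -4509/754*γ1 - 835/754*γ2 carries v to w — its own direction survives, the complement (v - w)/2 flips.
Answer: -4509/754*γ1 - 835/754*γ2


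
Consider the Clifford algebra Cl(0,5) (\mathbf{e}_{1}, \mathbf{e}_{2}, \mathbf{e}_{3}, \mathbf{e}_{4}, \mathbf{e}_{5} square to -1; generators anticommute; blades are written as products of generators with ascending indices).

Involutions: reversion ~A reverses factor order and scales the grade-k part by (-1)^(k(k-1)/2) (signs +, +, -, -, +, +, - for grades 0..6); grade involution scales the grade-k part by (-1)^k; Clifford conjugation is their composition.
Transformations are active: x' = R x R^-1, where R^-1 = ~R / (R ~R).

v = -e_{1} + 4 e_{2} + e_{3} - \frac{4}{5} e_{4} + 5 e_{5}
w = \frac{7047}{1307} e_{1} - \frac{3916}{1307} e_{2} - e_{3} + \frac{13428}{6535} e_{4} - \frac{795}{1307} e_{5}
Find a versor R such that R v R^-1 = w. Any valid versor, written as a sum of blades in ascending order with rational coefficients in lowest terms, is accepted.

A norm check does it: q(v) = q(w) = -\frac{1091}{25}, hence R = v + w = \frac{5740}{1307} e_{1} + \frac{1312}{1307} e_{2} + \frac{1640}{1307} e_{4} + \frac{5740}{1307} e_{5} realises the map — parallel part kept, (v - w)/2 negated, v carried to w.
Answer: \frac{5740}{1307} e_{1} + \frac{1312}{1307} e_{2} + \frac{1640}{1307} e_{4} + \frac{5740}{1307} e_{5}


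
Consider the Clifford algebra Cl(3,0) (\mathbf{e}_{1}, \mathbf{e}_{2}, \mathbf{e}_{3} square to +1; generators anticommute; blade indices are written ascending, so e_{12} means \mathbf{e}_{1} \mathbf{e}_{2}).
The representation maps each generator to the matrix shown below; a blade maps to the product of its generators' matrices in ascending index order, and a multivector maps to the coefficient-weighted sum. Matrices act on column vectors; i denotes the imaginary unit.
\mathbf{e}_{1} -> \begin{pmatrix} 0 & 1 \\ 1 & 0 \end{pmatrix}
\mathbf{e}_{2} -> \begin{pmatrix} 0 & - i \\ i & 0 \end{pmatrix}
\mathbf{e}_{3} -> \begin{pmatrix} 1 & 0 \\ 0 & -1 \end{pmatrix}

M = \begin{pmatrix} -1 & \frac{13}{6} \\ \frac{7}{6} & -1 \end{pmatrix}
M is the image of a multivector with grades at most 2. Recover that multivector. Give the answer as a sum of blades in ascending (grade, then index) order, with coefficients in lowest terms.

Method: 1, rho(e_{1}), rho(e_{2}), rho(e_{3}) form a trace-orthogonal basis of the 2x2 complex matrices (tr(X Y) = 2 if X = Y, else 0), so M = m0*1 + m1*rho(e_{1}) + m2*rho(e_{2}) + m3*rho(e_{3}) with m0 = tr(M)/2 = -1, m1 = tr(M rho(e_{1}))/2 = \frac{5}{3}, m2 = tr(M rho(e_{2}))/2 = \frac{i}{2}, m3 = tr(M rho(e_{3}))/2 = 0.
Multiplying table entries, the bivector images are rho(e_{12}) = i*rho(e_{3}), rho(e_{13}) = -i*rho(e_{2}), rho(e_{23}) = i*rho(e_{1}); with real blade coefficients the real parts of m0..m3 are the coefficients of 1, e_{1}, e_{2}, e_{3} and the imaginary parts give the bivectors (e_{23}: Im m1, e_{13}: -Im m2, e_{12}: Im m3).
Answer: -1 + \frac{5}{3} e_{1} - \frac{1}{2} e_{13}


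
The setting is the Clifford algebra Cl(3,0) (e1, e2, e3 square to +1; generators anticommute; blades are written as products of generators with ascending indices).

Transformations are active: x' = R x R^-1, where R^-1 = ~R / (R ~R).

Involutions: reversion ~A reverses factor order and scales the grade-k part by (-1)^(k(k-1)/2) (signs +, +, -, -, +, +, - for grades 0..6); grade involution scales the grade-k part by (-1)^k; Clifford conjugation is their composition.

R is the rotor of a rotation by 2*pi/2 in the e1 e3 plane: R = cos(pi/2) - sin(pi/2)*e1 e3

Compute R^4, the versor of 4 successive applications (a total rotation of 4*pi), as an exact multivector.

Because a rotor carries half the rotation angle, composing 4 copies of this e1 e3-plane rotor multiplies the phase: 4*(pi/2) = 2*pi, hence R^4 = cos(2*pi) - sin(2*pi)*e1 e3.
cos(2*pi) = 1 and sin(2*pi) = 0, so R^4 = 1. The total rotation 4*pi is 2 full turns, so every vector returns to itself, yet the rotor is +1, back on the identity sheet (an even number of 2*pi turns).
Answer: 1


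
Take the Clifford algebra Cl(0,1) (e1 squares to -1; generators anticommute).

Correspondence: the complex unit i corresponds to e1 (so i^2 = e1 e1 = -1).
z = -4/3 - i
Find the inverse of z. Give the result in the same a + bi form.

In blades: z = -4/3 - e1.
With qbar = -4/3 + e1 (scalar fixed, mapped units negated), z qbar = 25/9 (the sum of squared coefficients), so z^-1 = qbar / (25/9) = -12/25 + 9/25*e1; translating back:
Answer: -12/25 + 9/25*i


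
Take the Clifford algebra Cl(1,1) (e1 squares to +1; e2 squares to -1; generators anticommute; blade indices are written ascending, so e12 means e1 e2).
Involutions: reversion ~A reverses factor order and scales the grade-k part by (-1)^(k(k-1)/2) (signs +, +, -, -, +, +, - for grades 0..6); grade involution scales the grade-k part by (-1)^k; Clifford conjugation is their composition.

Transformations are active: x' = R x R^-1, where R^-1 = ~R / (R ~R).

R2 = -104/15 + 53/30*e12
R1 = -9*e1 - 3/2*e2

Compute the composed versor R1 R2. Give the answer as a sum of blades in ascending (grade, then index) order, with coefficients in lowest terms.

Distribute over the terms of R1 (each basis-blade product reordered to ascending indices, repeated generators contracted through their squares):
(-9*e1) R2 = 312/5*e1 - 159/10*e2
(-3/2*e2) R2 = -53/20*e1 + 52/5*e2
Summing the partial products and collecting blades:
Answer: 239/4*e1 - 11/2*e2


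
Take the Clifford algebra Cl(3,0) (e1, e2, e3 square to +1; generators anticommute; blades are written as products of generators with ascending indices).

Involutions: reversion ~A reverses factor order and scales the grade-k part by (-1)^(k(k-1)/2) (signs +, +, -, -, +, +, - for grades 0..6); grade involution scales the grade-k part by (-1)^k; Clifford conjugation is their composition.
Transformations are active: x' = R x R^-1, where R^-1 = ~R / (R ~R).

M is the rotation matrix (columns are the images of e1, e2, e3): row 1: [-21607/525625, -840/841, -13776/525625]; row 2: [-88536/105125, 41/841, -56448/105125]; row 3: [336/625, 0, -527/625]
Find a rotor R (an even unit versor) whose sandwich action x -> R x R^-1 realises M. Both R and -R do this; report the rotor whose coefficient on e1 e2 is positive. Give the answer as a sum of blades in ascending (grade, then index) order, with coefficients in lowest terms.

Method: write R = a + b12*e1 e2 + b13*e1 e3 + b23*e2 e3 with a^2 + b12^2 + b13^2 + b23^2 = 1 (so R^-1 = ~R). Expanding the columns R e_j ~R gives tr M = 4a^2 - 1 and, from the antisymmetric part, M21 - M12 = -4a*b12, M13 - M31 = 4a*b13, M32 - M23 = -4a*b23.
Here tr M = -439189/525625, so a^2 = (1 + tr M)/4 = 21609/525625 and a = ±147/725. Taking a = 147/725: M21 - M12 = 16464/105125, M13 - M31 = -296352/525625, M32 - M23 = 56448/105125, giving b12 = -28/145, b13 = -504/725, b23 = -96/145, i.e. R = 147/725 - 28/145*e1 e2 - 504/725*e1 e3 - 96/145*e2 e3.
Its e1 e2 coefficient is negative, so report the other preimage -R.
Answer: -147/725 + 28/145*e1 e2 + 504/725*e1 e3 + 96/145*e2 e3. Note: both R and -R realise this M (trace -439189/525625); the covering map identifies them, and the e1 e2-coefficient sign is the tie-breaker.


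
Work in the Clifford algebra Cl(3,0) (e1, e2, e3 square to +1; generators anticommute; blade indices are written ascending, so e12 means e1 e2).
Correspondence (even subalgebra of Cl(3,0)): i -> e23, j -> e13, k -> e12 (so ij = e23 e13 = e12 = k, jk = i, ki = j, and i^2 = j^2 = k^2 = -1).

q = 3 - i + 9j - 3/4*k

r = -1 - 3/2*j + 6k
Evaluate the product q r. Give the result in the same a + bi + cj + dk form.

In blades: q = 3 - 3/4*e12 + 9*e13 - e23, r = -1 + 6*e12 - 3/2*e13.
Distribute q over r term by term (generator squares from the signature, products reordered to ascending indices): (3)*r = -3 + 18*e12 - 9/2*e13; (-3/4*e12)*r = 9/2 + 3/4*e12 - 9/8*e23; (9*e13)*r = 27/2 - 9*e13 + 54*e23; (-e23)*r = 3/2*e12 + 6*e13 + e23.
Sum: 15 + 81/4*e12 - 15/2*e13 + 431/8*e23; translating back through the correspondence:
Answer: 15 + 431/8*i - 15/2*j + 81/4*k


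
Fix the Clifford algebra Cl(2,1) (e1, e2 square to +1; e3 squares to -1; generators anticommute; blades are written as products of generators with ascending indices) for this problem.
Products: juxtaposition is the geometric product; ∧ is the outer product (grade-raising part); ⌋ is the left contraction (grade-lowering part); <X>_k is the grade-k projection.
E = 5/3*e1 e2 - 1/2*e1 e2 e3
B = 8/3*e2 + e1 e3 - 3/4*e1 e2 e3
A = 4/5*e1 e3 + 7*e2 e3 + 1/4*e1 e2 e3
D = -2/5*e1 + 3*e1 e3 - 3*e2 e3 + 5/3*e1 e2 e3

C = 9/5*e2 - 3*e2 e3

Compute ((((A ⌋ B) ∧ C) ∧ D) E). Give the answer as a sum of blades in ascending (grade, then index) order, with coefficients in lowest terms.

step 1: 49/80 - 21/4*e1 + 3/5*e2
step 2: 441/400*e2 - 189/20*e1 e2 - 147/80*e2 e3 + 63/4*e1 e2 e3
step 3: 441/1000*e1 e2 - 1029/400*e1 e2 e3
step 4: 441/800 + 1127/250*e3
Answer: 441/800 + 1127/250*e3


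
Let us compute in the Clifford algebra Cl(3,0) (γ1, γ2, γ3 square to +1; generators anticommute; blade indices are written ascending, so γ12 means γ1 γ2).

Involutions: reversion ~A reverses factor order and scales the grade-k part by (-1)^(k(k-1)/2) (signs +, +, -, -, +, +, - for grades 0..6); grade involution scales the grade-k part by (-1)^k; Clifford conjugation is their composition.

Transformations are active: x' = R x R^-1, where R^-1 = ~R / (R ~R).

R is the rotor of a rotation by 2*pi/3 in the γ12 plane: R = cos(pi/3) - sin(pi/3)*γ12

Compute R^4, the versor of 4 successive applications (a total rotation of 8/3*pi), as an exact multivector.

The rotor phase is half the rotation angle and phases add under composition, so 4 steps in the γ12 plane accumulate phase 4*(pi/3) = 4*pi/3: R^4 = cos(4*pi/3) - sin(4*pi/3)*γ12.
cos(4*pi/3) = -1/2 and sin(4*pi/3) = -sqrt(3)/2, so R^4 = -1/2 + sqrt(3)/2*γ12. The net rotation is 2/3*pi (after discarding 1 full turn, each of which contributes a factor -1 to the rotor); the rotor keeps the half-angle phase exactly.
Answer: -1/2 + sqrt(3)/2*γ12


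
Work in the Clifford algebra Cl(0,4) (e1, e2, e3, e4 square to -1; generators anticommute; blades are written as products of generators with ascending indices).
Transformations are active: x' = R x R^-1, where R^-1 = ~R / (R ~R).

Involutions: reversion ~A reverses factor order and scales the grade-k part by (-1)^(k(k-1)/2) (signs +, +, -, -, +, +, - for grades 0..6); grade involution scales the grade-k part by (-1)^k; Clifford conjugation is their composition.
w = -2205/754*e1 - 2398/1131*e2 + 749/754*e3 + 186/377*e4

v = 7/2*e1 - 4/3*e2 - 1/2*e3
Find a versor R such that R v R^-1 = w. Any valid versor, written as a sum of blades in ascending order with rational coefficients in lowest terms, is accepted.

Construction: equal norms (both -257/18) license R = v + w = 217/377*e1 - 1302/377*e2 + 186/377*e3 + 186/377*e4 — nothing changes along that direction, while (v - w)/2 changes sign, so v maps onto w.
Answer: 217/377*e1 - 1302/377*e2 + 186/377*e3 + 186/377*e4


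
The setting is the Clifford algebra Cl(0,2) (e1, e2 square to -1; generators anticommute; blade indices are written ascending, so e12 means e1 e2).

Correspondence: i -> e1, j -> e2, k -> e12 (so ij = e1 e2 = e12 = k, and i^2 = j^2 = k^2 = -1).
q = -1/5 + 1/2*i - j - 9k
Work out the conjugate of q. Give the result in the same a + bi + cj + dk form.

In blades: q = -1/5 + 1/2*e1 - e2 - 9*e12.
Conjugation here is Clifford conjugation: the scalar is fixed and the grade-1 and grade-2 blades all flip sign, giving -1/5 - 1/2*e1 + e2 + 9*e12; translating back:
Answer: -1/5 - 1/2*i + j + 9k


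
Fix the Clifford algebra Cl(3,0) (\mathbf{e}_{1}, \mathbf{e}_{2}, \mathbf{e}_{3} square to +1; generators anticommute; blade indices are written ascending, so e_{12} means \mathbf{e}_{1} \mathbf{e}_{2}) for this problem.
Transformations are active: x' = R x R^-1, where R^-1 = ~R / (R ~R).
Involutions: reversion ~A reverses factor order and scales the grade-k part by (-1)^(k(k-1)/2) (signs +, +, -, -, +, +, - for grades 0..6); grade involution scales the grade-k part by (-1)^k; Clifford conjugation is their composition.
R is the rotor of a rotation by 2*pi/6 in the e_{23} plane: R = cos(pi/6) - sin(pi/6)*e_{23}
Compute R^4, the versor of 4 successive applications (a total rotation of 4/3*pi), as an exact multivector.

Because a rotor carries half the rotation angle, composing 4 copies of this e_{23}-plane rotor multiplies the phase: 4*(pi/6) = \frac{2 \pi}{3}, hence R^4 = cos(\frac{2 \pi}{3}) - sin(\frac{2 \pi}{3})*e_{23}.
cos(\frac{2 \pi}{3}) = - \frac{1}{2} and sin(\frac{2 \pi}{3}) = \frac{\sqrt{3}}{2}, so R^4 = -\frac{1}{2} - \frac{\sqrt{3}}{2} e_{23}. The net rotation is 4/3*pi; the rotor keeps the half-angle phase exactly.
Answer: -\frac{1}{2} - \frac{\sqrt{3}}{2} e_{23}


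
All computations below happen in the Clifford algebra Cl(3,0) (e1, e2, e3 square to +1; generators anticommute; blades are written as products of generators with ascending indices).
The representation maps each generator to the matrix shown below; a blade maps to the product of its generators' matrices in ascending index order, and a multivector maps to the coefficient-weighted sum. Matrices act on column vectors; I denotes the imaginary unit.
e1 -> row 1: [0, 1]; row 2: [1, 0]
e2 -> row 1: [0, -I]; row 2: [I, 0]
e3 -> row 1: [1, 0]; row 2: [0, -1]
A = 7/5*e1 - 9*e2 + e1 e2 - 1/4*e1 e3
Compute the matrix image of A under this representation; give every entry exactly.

Bivector images (products of the table entries): rho(e1 e2) = rho(e1)rho(e2) = row 1: [I, 0]; row 2: [0, -I]; rho(e1 e3) = rho(e1)rho(e3) = row 1: [0, -1]; row 2: [1, 0].
M = (7/5)*rho(e1) + (-9)*rho(e2) + (1)*rho(e1 e2) + (-1/4)*rho(e1 e3), summed entrywise:
Answer: row 1: [I, 33/20 + 9*I]; row 2: [23/20 - 9*I, -I]


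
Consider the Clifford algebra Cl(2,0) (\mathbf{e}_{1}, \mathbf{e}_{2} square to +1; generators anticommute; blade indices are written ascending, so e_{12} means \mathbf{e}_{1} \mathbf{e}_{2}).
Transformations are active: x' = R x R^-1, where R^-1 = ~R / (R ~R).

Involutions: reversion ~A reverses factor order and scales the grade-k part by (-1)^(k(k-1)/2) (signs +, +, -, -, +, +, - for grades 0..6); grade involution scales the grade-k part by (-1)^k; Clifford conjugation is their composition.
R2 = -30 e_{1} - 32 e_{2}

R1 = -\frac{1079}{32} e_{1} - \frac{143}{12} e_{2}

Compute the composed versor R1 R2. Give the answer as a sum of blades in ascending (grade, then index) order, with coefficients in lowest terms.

Distribute over the terms of R1 (each basis-blade product reordered to ascending indices, repeated generators contracted through their squares):
(-\frac{1079}{32} e_{1}) R2 = \frac{16185}{16} + 1079 e_{12}
(-\frac{143}{12} e_{2}) R2 = \frac{1144}{3} - \frac{715}{2} e_{12}
Summing the partial products and collecting blades:
Answer: \frac{66859}{48} + \frac{1443}{2} e_{12}


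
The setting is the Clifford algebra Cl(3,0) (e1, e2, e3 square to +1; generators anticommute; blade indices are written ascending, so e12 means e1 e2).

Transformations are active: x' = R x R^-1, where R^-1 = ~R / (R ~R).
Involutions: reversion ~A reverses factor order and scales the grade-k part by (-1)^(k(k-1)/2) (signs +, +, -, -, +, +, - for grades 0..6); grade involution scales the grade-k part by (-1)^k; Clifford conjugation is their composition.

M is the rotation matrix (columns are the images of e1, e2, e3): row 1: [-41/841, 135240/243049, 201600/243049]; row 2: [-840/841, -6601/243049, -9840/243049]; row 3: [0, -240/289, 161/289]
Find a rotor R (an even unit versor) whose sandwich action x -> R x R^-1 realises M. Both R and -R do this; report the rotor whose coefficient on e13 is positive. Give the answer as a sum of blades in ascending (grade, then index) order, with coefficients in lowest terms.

Method: write R = a + b12*e12 + b13*e13 + b23*e23 with a^2 + b12^2 + b13^2 + b23^2 = 1 (so R^-1 = ~R). Expanding the columns R e_j ~R gives tr M = 4a^2 - 1 and, from the antisymmetric part, M21 - M12 = -4a*b12, M13 - M31 = 4a*b13, M32 - M23 = -4a*b23.
Here tr M = 116951/243049, so a^2 = (1 + tr M)/4 = 90000/243049 and a = ±300/493. Taking a = 300/493: M21 - M12 = -378000/243049, M13 - M31 = 201600/243049, M32 - M23 = -192000/243049, giving b12 = 315/493, b13 = 168/493, b23 = 160/493, i.e. R = 300/493 + 315/493*e12 + 168/493*e13 + 160/493*e23.
Its e13 coefficient is already positive.
Answer: 300/493 + 315/493*e12 + 168/493*e13 + 160/493*e23. Uniqueness: Spin(3) -> SO(3) maps R and -R to the same rotation of trace 116951/243049; fixing the sign of the e13 coefficient removes the ambiguity.


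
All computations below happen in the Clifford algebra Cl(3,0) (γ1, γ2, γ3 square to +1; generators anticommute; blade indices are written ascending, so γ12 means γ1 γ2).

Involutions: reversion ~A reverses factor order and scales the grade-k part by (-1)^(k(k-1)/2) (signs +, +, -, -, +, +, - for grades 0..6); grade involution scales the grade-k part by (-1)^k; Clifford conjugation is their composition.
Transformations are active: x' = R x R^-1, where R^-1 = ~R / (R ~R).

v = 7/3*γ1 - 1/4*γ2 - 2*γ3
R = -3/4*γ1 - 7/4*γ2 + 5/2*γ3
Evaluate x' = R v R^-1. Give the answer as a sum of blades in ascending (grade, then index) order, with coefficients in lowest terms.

~R = -3/4*γ1 - 7/4*γ2 + 5/2*γ3, and R ~R = 79/8, so R^-1 = ~R / (79/8).
R v = -101/16 + 205/48*γ12 - 13/3*γ13 + 33/8*γ23
Answer: -1303/948*γ1 + 393/158*γ2 - 189/158*γ3


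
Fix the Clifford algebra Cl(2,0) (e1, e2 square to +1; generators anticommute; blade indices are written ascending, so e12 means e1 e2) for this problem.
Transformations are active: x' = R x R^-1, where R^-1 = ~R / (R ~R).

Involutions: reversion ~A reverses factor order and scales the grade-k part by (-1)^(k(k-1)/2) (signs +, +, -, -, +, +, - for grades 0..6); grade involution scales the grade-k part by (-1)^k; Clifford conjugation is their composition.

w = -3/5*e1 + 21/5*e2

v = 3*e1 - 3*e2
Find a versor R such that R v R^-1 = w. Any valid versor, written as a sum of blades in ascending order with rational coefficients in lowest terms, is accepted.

Since q(v) = q(w) = 18, the sum R = v + w = 12/5*e1 + 6/5*e2 does the job whenever invertible.
Answer: 12/5*e1 + 6/5*e2


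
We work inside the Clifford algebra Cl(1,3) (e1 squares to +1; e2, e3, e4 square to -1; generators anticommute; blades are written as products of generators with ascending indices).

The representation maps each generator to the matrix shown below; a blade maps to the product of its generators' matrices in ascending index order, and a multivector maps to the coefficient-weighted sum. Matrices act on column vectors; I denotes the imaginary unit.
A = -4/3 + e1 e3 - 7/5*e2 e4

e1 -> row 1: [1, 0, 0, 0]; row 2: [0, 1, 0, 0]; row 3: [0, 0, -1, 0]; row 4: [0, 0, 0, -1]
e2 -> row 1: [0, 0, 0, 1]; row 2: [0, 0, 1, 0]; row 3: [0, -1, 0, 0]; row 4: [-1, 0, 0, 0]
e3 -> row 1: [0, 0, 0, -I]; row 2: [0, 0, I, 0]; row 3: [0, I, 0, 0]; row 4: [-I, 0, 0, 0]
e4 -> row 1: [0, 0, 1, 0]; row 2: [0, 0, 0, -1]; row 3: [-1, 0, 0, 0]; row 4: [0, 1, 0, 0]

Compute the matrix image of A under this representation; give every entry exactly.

Bivector images (products of the table entries): rho(e1 e3) = rho(e1)rho(e3) = row 1: [0, 0, 0, -I]; row 2: [0, 0, I, 0]; row 3: [0, -I, 0, 0]; row 4: [I, 0, 0, 0]; rho(e2 e4) = rho(e2)rho(e4) = row 1: [0, 1, 0, 0]; row 2: [-1, 0, 0, 0]; row 3: [0, 0, 0, 1]; row 4: [0, 0, -1, 0].
M = (-4/3)*1 + (1)*rho(e1 e3) + (-7/5)*rho(e2 e4), summed entrywise (1 is the identity matrix):
Answer: row 1: [-4/3, -7/5, 0, -I]; row 2: [7/5, -4/3, I, 0]; row 3: [0, -I, -4/3, -7/5]; row 4: [I, 0, 7/5, -4/3]


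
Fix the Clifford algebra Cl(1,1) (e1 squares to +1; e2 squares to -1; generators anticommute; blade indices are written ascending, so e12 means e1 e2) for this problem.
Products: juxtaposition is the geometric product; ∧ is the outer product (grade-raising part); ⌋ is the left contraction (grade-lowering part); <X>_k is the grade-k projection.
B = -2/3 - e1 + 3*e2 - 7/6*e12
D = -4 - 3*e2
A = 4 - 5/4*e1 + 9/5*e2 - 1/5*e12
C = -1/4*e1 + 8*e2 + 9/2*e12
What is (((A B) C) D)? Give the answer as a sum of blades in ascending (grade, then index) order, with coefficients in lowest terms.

step 1: -79/12 - 14/3*e1 + 1447/120*e2 - 389/60*e12
step 2: -4979/40 + 4311/40*e1 - 6023/80*e2 - 10231/160*e12
step 3: 21763/80 - 99669/160*e1 + 26983/40*e2 - 1351/20*e12
Answer: 21763/80 - 99669/160*e1 + 26983/40*e2 - 1351/20*e12


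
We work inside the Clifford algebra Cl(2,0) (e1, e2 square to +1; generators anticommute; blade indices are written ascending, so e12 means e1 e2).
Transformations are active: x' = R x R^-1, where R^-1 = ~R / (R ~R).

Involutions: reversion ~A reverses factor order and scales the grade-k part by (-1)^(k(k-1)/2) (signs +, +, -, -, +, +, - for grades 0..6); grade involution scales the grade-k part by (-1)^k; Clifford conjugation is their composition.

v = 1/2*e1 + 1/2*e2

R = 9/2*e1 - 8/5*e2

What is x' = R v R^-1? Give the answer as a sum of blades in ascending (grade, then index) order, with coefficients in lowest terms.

~R = 9/2*e1 - 8/5*e2, and R ~R = 2281/100, so R^-1 = ~R / (2281/100).
R v = 29/20 + 61/20*e12
Answer: 329/4562*e1 - 3209/4562*e2


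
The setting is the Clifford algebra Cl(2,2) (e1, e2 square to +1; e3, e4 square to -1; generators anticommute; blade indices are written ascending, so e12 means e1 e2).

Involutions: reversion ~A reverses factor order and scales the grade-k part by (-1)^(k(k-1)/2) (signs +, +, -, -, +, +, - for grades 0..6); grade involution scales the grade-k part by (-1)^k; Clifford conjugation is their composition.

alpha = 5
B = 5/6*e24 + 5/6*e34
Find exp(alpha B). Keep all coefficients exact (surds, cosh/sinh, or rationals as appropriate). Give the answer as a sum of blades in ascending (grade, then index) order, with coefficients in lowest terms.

B^2 term by term: the squares give (5/6)^2*(e24)^2 + (5/6)^2*(e34)^2 = 25/36*(+1) + 25/36*(-1) = 0 (each basis 2-blade squares to minus the product of its generators' squares); cross terms between blades sharing an index anticommute and cancel. So B^2 = 0.
B^2 = 0, hence only two terms survive: exp(alpha B) = 1 + alpha B (parabolic case).
Answer: 1 + 25/6*e24 + 25/6*e34


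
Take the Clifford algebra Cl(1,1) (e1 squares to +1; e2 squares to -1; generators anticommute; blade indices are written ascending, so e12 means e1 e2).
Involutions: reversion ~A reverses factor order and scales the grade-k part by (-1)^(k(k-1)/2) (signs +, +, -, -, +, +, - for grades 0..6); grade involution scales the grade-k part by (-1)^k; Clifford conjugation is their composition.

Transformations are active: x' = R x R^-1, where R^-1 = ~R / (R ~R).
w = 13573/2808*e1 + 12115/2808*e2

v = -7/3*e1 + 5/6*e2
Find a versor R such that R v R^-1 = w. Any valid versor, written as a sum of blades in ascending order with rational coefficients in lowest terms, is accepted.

Reasoning: v^2 = w^2 = 19/4 since conjugation preserves the quadratic form; R = v + w = 7021/2808*e1 + 14455/2808*e2 is then valid when invertible, keeping its own part and reversing (v - w)/2.
Answer: 7021/2808*e1 + 14455/2808*e2


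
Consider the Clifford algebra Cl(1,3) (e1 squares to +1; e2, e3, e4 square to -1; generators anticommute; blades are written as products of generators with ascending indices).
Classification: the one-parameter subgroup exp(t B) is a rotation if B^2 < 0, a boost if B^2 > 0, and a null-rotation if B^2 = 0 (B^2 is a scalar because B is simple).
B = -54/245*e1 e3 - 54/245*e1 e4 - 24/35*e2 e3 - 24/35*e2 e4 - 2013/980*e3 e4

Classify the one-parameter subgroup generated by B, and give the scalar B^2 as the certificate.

B^2 term by term: the squares give (-54/245)^2*(e1 e3)^2 + (-54/245)^2*(e1 e4)^2 + (-24/35)^2*(e2 e3)^2 + (-24/35)^2*(e2 e4)^2 + (-2013/980)^2*(e3 e4)^2 = 2916/60025*(+1) + 2916/60025*(+1) + 576/1225*(-1) + 576/1225*(-1) + 4052169/960400*(-1) = -81/16 (each basis 2-blade squares to minus the product of its generators' squares); cross terms between blades sharing an index anticommute and cancel; the commuting (index-disjoint) pairs give grade-4 terms 2*c*c'*(blade product), which cancel blade by blade — e1 e2 e3 e4: -2592/8575 + 2592/8575 = 0 — confirming B is simple. So B^2 = -81/16.
Answer: rotation, certificate B^2 = -81/16. Note: conjugating B changes its blade decomposition but never the scalar B^2 = -81/16, whose sign settles the classification.


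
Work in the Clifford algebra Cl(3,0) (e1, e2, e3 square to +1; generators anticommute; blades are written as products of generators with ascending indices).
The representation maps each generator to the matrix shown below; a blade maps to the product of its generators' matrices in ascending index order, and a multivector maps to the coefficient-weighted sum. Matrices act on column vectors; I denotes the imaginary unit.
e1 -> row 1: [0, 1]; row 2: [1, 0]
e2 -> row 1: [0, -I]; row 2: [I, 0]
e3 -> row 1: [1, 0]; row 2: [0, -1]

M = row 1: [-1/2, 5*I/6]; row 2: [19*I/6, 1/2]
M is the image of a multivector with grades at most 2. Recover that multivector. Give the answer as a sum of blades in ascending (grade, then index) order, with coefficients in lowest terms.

Method: 1, rho(e1), rho(e2), rho(e3) form a trace-orthogonal basis of the 2x2 complex matrices (tr(X Y) = 2 if X = Y, else 0), so M = m0*1 + m1*rho(e1) + m2*rho(e2) + m3*rho(e3) with m0 = tr(M)/2 = 0, m1 = tr(M rho(e1))/2 = 2*I, m2 = tr(M rho(e2))/2 = 7/6, m3 = tr(M rho(e3))/2 = -1/2.
Multiplying table entries, the bivector images are rho(e1 e2) = I*rho(e3), rho(e1 e3) = -I*rho(e2), rho(e2 e3) = I*rho(e1); with real blade coefficients the real parts of m0..m3 are the coefficients of 1, e1, e2, e3 and the imaginary parts give the bivectors (e2 e3: Im m1, e1 e3: -Im m2, e1 e2: Im m3).
Answer: 7/6*e2 - 1/2*e3 + 2*e2 e3
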